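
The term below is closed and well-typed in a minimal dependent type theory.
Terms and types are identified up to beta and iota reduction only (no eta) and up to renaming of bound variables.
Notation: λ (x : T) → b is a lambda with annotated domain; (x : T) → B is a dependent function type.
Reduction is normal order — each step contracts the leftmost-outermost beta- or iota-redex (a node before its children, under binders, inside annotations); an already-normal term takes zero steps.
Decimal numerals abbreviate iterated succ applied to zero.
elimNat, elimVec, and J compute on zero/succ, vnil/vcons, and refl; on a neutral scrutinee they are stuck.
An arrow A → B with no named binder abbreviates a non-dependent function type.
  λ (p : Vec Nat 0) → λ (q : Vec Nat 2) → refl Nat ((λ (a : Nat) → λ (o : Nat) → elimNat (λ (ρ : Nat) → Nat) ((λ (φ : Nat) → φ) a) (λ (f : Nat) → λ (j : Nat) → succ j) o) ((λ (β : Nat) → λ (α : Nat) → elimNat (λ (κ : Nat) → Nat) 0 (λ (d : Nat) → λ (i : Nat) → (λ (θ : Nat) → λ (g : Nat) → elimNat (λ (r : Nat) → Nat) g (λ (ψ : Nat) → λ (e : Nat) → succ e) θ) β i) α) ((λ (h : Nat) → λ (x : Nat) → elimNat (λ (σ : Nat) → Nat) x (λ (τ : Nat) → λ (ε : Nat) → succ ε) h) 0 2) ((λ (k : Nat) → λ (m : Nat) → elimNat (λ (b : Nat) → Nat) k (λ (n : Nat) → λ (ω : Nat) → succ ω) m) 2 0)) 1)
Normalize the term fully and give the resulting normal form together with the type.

reduced normal form:
  λ (p : Vec Nat 0) → λ (q : Vec Nat 2) → refl Nat 5
type:
  Vec Nat 0 → Vec Nat 2 → Eq Nat 5 5
observation: 31 normal-order steps normalize the term, beginning with a beta-redex.


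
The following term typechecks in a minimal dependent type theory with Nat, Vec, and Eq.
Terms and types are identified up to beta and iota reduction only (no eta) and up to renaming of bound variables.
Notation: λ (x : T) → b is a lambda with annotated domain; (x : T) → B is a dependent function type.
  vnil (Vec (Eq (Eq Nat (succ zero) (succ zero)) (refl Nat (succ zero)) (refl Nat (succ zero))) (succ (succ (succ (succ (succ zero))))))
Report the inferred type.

inferred type:
  Vec (Vec (Eq (Eq Nat (succ zero) (succ zero)) (refl Nat (succ zero)) (refl Nat (succ zero))) (succ (succ (succ (succ (succ zero)))))) zero


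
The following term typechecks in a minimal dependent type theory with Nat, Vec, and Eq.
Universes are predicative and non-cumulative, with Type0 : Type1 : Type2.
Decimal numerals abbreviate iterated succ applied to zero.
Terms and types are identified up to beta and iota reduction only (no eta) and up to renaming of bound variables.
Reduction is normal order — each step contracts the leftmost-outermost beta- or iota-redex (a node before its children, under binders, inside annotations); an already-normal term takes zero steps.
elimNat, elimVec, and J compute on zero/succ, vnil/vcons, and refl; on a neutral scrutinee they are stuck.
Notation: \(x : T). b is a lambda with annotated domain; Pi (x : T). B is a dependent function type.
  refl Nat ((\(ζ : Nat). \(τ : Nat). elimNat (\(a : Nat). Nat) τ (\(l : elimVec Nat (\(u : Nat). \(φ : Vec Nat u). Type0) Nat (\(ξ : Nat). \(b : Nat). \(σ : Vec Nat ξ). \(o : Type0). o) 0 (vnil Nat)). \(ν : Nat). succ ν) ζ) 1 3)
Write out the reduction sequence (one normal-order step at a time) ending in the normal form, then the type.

reduction (normal order):
  refl Nat ((\(ζ : Nat). \(τ : Nat). elimNat (\(a : Nat). Nat) τ (\(l : elimVec Nat (\(u : Nat). \(φ : Vec Nat u). Type0) Nat (\(ξ : Nat). \(b : Nat). \(σ : Vec Nat ξ). \(o : Type0). o) 0 (vnil Nat)). \(ν : Nat). succ ν) ζ) 1 3)
  ~> refl Nat ((\(ζ : Nat). elimNat (\(τ : Nat). Nat) ζ (\(a : elimVec Nat (\(l : Nat). \(u : Vec Nat l). Type0) Nat (\(φ : Nat). \(ξ : Nat). \(b : Vec Nat φ). \(σ : Type0). σ) 0 (vnil Nat)). \(o : Nat). succ o) 1) 3)
  ~> refl Nat (elimNat (\(ζ : Nat). Nat) 3 (\(τ : elimVec Nat (\(a : Nat). \(l : Vec Nat a). Type0) Nat (\(u : Nat). \(φ : Nat). \(ξ : Vec Nat u). \(b : Type0). b) 0 (vnil Nat)). \(σ : Nat). succ σ) 1)
  ~> refl Nat ((\(ζ : elimVec Nat (\(τ : Nat). \(a : Vec Nat τ). Type0) Nat (\(l : Nat). \(u : Nat). \(φ : Vec Nat l). \(ξ : Type0). ξ) 0 (vnil Nat)). \(b : Nat). succ b) 0 (elimNat (\(σ : Nat). Nat) 3 (\(o : elimVec Nat (\(ν : Nat). \(c : Vec Nat ν). Type0) Nat (\(β : Nat). \(i : Nat). \(x : Vec Nat β). \(t : Type0). t) 0 (vnil Nat)). \(v : Nat). succ v) 0))
  ~> refl Nat ((\(ζ : Nat). succ ζ) (elimNat (\(τ : Nat). Nat) 3 (\(a : elimVec Nat (\(l : Nat). \(u : Vec Nat l). Type0) Nat (\(φ : Nat). \(ξ : Nat). \(b : Vec Nat φ). \(σ : Type0). σ) 0 (vnil Nat)). \(o : Nat). succ o) 0))
  ~> refl Nat (succ (elimNat (\(ζ : Nat). Nat) 3 (\(τ : elimVec Nat (\(a : Nat). \(l : Vec Nat a). Type0) Nat (\(u : Nat). \(φ : Nat). \(ξ : Vec Nat u). \(b : Type0). b) 0 (vnil Nat)). \(σ : Nat). succ σ) 0))
  ~> refl Nat 4
the term's type:
  Eq Nat 4 4


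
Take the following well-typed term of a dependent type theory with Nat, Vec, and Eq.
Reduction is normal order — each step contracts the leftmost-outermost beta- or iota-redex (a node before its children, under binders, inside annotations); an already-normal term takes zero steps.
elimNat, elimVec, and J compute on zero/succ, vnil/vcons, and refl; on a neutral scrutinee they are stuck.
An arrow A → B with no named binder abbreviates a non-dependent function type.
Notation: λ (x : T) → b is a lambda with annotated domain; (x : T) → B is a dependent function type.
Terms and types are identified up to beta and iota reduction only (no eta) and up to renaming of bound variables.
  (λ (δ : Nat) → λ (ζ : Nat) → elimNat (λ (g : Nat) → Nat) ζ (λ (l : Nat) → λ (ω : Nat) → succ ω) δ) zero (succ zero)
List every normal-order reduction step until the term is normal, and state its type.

normal-order reduction:
  (λ (δ : Nat) → λ (ζ : Nat) → elimNat (λ (g : Nat) → Nat) ζ (λ (l : Nat) → λ (ω : Nat) → succ ω) δ) zero (succ zero)
  ~> (λ (δ : Nat) → elimNat (λ (ζ : Nat) → Nat) δ (λ (g : Nat) → λ (l : Nat) → succ l) zero) (succ zero)
  ~> elimNat (λ (δ : Nat) → Nat) (succ zero) (λ (ζ : Nat) → λ (g : Nat) → succ g) zero
  ~> succ zero
inferred type:
  Nat


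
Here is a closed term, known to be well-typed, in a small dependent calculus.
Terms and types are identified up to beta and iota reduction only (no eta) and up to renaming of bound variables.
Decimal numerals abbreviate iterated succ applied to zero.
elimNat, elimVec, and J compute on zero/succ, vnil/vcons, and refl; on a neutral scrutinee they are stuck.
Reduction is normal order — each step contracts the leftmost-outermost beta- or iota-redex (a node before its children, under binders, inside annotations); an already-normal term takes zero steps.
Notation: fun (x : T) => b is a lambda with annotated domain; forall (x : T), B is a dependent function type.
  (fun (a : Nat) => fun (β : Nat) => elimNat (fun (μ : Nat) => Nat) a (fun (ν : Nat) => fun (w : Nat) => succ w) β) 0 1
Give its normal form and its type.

normal form:
  1
the term's type:
  Nat


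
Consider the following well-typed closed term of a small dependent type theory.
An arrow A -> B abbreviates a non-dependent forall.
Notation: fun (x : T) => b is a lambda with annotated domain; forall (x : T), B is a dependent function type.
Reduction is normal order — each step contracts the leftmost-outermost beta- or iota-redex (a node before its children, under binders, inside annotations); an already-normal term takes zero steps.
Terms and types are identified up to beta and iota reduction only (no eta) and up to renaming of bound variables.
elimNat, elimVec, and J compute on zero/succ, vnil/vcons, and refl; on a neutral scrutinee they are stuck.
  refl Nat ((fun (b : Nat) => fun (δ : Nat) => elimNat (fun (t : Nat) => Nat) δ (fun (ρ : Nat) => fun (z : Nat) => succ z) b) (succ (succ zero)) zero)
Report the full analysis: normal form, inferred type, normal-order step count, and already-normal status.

resulting normal form:
  refl Nat (succ (succ zero))
the term's type:
  Eq Nat (succ (succ zero)) (succ (succ zero))
normal-order step count: 9
term was already normal: no
first redex: a beta-redex


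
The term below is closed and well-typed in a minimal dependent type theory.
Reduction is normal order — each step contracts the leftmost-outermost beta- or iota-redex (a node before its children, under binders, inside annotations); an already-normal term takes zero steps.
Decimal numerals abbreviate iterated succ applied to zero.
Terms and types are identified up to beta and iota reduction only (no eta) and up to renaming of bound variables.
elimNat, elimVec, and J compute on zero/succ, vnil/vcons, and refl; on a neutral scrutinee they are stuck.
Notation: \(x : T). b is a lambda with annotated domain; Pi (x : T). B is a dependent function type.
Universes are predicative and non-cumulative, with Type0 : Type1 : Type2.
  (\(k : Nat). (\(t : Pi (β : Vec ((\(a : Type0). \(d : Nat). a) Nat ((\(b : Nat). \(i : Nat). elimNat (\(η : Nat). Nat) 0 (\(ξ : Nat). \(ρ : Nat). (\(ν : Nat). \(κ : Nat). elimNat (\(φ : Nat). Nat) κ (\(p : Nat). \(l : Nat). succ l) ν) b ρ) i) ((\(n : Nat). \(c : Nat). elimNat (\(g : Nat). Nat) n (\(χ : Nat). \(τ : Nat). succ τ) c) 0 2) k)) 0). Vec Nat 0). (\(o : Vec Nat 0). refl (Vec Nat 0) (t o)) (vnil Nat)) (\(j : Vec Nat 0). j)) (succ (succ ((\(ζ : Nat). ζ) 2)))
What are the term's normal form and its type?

normal form:
  refl (Vec Nat 0) (vnil Nat)
inferred type:
  Eq (Vec Nat 0) (vnil Nat) (vnil Nat)


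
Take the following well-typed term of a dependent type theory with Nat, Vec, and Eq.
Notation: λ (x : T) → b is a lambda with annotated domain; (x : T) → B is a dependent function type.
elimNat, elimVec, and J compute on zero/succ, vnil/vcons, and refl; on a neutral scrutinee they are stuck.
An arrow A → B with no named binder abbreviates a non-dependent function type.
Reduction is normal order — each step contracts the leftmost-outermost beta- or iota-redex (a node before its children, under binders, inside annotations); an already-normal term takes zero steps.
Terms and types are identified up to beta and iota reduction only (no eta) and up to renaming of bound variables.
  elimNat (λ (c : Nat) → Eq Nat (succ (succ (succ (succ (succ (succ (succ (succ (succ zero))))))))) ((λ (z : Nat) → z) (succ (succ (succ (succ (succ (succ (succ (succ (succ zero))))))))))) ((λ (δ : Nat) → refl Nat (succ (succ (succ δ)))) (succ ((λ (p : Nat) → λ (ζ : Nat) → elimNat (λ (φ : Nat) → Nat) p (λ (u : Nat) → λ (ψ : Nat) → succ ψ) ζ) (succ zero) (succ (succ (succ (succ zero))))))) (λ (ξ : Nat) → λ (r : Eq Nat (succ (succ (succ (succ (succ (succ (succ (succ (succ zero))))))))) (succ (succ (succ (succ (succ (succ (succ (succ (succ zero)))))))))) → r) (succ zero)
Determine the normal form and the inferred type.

reduced normal form:
  refl Nat (succ (succ (succ (succ (succ (succ (succ (succ (succ zero)))))))))
type:
  Eq Nat (succ (succ (succ (succ (succ (succ (succ (succ (succ zero))))))))) (succ (succ (succ (succ (succ (succ (succ (succ (succ zero)))))))))


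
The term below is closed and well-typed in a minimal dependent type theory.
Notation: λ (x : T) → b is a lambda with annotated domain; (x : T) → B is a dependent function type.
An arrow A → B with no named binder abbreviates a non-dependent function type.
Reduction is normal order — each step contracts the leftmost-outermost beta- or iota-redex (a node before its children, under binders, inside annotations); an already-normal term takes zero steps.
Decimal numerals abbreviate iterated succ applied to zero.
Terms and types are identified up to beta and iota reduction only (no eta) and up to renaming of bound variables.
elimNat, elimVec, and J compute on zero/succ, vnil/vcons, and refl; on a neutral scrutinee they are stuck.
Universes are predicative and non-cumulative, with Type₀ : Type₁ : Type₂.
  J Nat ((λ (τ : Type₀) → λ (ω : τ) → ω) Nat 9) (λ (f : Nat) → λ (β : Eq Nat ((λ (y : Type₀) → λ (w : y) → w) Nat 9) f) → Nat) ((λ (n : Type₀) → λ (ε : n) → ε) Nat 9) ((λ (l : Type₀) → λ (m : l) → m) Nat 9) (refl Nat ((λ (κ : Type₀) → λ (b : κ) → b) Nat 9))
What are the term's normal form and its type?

normal form:
  9
type:
  Nat


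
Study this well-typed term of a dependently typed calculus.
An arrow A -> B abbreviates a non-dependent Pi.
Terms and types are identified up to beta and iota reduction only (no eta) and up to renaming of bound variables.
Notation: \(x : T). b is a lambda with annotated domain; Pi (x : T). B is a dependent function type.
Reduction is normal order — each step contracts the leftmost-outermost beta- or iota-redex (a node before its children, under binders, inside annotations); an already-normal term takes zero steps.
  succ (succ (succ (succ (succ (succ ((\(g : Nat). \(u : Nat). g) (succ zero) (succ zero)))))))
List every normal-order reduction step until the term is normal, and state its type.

normal-order reduction sequence:
  succ (succ (succ (succ (succ (succ ((\(g : Nat). \(u : Nat). g) (succ zero) (succ zero)))))))
  ~> succ (succ (succ (succ (succ (succ ((\(g : Nat). succ zero) (succ zero)))))))
  ~> succ (succ (succ (succ (succ (succ (succ zero))))))
the term's type:
  Nat


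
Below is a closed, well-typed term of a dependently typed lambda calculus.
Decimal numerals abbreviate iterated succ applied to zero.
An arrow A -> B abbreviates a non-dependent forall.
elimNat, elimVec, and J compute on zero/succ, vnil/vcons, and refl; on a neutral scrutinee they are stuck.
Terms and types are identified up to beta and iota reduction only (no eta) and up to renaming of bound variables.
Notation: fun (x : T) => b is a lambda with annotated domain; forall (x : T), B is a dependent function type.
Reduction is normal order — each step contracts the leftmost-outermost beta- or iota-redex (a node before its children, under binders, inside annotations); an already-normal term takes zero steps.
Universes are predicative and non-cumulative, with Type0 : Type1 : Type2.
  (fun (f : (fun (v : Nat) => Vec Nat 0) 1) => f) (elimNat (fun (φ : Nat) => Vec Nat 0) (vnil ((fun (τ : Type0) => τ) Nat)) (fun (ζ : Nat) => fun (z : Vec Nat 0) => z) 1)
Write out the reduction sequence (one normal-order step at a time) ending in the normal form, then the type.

normal-order reduction:
  (fun (f : (fun (v : Nat) => Vec Nat 0) 1) => f) (elimNat (fun (φ : Nat) => Vec Nat 0) (vnil ((fun (τ : Type0) => τ) Nat)) (fun (ζ : Nat) => fun (z : Vec Nat 0) => z) 1)
  ~> elimNat (fun (f : Nat) => Vec Nat 0) (vnil ((fun (v : Type0) => v) Nat)) (fun (φ : Nat) => fun (τ : Vec Nat 0) => τ) 1
  ~> (fun (f : Nat) => fun (v : Vec Nat 0) => v) 0 (elimNat (fun (φ : Nat) => Vec Nat 0) (vnil ((fun (τ : Type0) => τ) Nat)) (fun (ζ : Nat) => fun (z : Vec Nat 0) => z) 0)
  ~> (fun (f : Vec Nat 0) => f) (elimNat (fun (v : Nat) => Vec Nat 0) (vnil ((fun (φ : Type0) => φ) Nat)) (fun (τ : Nat) => fun (ζ : Vec Nat 0) => ζ) 0)
  ~> elimNat (fun (f : Nat) => Vec Nat 0) (vnil ((fun (v : Type0) => v) Nat)) (fun (φ : Nat) => fun (τ : Vec Nat 0) => τ) 0
  ~> vnil ((fun (f : Type0) => f) Nat)
  ~> vnil Nat
type:
  Vec Nat 0


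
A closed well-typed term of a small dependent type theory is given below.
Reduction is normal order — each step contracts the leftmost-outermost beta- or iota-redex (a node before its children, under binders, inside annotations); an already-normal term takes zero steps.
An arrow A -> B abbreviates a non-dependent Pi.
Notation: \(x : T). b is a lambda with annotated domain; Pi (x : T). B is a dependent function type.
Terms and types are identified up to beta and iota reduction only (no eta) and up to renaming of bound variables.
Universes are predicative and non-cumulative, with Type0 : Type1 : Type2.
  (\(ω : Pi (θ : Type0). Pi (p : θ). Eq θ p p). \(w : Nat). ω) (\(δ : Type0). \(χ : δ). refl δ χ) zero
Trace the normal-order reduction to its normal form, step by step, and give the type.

normal-order reduction sequence:
  (\(ω : Pi (θ : Type0). Pi (p : θ). Eq θ p p). \(w : Nat). ω) (\(δ : Type0). \(χ : δ). refl δ χ) zero
  ~> (\(ω : Nat). \(θ : Type0). \(p : θ). refl θ p) zero
  ~> \(ω : Type0). \(θ : ω). refl ω θ
inferred type:
  Pi (ω : Type0). Pi (θ : ω). Eq ω θ θ


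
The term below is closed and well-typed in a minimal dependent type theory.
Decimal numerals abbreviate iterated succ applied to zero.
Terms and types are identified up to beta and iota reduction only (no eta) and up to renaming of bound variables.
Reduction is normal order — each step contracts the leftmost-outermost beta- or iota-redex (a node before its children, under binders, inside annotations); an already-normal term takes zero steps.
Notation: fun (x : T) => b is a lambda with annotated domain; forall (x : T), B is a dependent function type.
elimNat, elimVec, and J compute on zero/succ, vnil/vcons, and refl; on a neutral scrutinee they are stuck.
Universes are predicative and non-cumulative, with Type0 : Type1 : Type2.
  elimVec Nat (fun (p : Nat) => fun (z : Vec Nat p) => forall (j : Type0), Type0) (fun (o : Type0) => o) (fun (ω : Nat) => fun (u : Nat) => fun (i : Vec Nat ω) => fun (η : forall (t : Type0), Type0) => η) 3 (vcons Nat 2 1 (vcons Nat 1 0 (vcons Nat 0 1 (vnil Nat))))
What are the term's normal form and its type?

reduced normal form:
  fun (p : Type0) => p
the term's type:
  forall (p : Type0), Type0
observation: the first redex contracted is an elimVec iota-redex; the normal form is reached in 16 normal-order steps.


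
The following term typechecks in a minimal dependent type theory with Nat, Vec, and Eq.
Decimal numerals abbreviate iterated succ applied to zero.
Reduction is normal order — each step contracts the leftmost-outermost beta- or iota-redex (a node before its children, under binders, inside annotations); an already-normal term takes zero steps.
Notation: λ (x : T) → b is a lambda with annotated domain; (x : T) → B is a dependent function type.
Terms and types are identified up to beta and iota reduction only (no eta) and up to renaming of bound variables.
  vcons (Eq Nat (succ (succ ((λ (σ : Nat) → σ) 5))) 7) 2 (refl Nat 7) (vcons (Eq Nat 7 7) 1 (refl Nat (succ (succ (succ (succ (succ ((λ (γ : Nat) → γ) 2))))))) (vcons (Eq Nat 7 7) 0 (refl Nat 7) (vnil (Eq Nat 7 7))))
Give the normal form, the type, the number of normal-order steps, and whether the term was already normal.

normal form:
  vcons (Eq Nat 7 7) 2 (refl Nat 7) (vcons (Eq Nat 7 7) 1 (refl Nat 7) (vcons (Eq Nat 7 7) 0 (refl Nat 7) (vnil (Eq Nat 7 7))))
the term's type:
  Vec (Eq Nat 7 7) 3
normal-order step count: 2
started in normal form: no
first contracted redex: a beta-redex


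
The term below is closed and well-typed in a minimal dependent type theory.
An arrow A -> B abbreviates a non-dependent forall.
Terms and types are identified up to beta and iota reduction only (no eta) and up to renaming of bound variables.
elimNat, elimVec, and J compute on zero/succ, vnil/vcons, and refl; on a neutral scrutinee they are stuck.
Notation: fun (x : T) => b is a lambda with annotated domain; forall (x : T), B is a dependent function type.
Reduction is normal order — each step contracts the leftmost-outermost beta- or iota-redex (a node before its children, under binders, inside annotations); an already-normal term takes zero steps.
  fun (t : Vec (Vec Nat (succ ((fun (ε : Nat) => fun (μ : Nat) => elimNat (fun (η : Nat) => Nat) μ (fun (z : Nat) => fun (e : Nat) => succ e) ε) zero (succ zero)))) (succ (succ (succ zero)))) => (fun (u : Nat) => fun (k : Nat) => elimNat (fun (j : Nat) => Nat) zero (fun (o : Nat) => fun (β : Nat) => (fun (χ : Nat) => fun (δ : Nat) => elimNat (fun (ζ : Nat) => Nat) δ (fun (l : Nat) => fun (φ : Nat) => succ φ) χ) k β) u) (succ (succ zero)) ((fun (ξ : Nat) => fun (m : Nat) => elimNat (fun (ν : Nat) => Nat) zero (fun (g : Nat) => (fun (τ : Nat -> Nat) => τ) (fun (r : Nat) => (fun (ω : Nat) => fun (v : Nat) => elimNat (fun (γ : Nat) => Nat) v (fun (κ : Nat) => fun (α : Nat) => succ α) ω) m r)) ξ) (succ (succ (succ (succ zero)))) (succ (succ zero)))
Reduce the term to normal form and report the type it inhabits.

reduced normal form:
  fun (t : Vec (Vec Nat (succ (succ zero))) (succ (succ (succ zero)))) => succ (succ (succ (succ (succ (succ (succ (succ (succ (succ (succ (succ (succ (succ (succ (succ zero)))))))))))))))
type:
  Vec (Vec Nat (succ (succ zero))) (succ (succ (succ zero))) -> Nat


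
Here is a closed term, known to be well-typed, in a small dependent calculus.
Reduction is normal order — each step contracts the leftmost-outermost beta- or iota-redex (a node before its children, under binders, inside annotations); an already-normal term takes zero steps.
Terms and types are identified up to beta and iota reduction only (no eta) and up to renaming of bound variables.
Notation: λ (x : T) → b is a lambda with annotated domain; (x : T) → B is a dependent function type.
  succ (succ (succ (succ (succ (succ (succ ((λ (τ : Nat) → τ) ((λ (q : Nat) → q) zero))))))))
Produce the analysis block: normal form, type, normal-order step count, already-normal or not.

reduced normal form:
  succ (succ (succ (succ (succ (succ (succ zero))))))
inferred type:
  Nat
steps to reach normal form (normal order): 2
already normal: no
first redex: a beta-redex


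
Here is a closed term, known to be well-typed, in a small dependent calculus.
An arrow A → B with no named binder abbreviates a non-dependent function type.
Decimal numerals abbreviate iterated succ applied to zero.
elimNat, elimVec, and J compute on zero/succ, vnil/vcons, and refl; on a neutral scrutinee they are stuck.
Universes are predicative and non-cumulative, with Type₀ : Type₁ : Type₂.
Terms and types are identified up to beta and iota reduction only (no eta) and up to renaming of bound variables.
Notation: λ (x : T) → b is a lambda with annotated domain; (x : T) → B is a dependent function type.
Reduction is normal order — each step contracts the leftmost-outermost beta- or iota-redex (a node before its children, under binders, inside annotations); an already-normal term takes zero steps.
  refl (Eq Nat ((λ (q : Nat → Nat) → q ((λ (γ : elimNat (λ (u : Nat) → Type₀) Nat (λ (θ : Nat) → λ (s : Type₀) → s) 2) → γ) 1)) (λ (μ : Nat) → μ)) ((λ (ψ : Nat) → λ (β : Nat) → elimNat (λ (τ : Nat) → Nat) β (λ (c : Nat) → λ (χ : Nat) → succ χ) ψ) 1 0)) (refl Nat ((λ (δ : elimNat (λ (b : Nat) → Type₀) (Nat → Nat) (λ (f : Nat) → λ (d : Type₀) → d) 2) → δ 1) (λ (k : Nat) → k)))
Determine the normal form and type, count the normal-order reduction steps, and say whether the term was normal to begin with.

reduced normal form:
  refl (Eq Nat 1 1) (refl Nat 1)
inferred type:
  Eq (Eq Nat 1 1) (refl Nat 1) (refl Nat 1)
reduction steps (normal order): 11
term was already normal: no
first contracted redex: a beta-redex


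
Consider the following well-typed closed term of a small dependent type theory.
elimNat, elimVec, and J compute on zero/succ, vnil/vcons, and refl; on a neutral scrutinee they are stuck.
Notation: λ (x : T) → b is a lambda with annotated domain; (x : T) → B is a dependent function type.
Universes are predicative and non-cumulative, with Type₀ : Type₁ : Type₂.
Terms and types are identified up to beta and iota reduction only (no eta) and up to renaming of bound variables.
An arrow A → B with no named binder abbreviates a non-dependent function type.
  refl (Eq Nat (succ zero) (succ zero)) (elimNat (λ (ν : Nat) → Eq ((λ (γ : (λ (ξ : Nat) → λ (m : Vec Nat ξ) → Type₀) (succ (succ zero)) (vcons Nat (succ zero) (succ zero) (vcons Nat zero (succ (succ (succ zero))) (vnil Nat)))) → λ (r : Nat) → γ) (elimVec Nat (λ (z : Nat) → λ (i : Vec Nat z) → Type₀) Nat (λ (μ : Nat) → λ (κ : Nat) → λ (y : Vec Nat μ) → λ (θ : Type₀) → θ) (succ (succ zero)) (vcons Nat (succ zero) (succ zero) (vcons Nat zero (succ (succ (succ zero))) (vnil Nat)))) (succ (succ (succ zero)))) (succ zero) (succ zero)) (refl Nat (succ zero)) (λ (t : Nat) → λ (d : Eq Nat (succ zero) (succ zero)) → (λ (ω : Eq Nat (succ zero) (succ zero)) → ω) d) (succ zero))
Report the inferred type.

type:
  Eq (Eq Nat (succ zero) (succ zero)) (refl Nat (succ zero)) (refl Nat (succ zero))


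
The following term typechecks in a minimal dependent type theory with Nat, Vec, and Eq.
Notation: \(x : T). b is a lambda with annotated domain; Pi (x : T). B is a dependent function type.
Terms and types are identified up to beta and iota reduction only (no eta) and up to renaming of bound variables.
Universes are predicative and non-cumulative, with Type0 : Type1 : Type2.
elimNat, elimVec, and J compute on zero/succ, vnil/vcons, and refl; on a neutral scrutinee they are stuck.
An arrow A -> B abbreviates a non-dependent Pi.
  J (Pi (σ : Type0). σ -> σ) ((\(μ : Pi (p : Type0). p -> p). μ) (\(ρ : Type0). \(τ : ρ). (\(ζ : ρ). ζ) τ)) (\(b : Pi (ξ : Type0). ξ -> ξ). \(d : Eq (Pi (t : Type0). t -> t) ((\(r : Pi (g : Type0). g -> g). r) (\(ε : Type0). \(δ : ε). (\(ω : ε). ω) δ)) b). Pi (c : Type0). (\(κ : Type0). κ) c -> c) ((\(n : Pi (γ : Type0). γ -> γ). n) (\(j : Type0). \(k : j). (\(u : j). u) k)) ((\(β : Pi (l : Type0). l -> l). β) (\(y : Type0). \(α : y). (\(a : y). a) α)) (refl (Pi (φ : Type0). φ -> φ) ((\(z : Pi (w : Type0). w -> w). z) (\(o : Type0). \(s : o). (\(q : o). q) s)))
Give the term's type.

the term's type:
  Pi (σ : Type0). σ -> σ


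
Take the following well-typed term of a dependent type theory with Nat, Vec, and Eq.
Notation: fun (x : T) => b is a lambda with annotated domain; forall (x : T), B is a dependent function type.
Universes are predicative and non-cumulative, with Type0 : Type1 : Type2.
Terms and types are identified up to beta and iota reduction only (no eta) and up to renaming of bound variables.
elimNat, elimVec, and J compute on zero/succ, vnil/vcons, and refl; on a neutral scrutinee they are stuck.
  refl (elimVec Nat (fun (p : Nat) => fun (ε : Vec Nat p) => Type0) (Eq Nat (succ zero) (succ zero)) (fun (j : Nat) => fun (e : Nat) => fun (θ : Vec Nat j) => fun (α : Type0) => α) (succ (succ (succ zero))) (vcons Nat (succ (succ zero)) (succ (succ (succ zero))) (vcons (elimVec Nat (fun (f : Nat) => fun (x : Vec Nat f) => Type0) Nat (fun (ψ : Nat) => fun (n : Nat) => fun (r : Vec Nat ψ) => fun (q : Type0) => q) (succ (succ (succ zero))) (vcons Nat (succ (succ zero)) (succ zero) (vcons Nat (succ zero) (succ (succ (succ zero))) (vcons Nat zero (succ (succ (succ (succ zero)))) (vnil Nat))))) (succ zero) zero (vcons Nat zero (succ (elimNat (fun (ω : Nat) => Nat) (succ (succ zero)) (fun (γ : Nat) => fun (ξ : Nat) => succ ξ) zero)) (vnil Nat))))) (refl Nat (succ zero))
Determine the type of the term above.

inferred type:
  Eq (Eq Nat (succ zero) (succ zero)) (refl Nat (succ zero)) (refl Nat (succ zero))


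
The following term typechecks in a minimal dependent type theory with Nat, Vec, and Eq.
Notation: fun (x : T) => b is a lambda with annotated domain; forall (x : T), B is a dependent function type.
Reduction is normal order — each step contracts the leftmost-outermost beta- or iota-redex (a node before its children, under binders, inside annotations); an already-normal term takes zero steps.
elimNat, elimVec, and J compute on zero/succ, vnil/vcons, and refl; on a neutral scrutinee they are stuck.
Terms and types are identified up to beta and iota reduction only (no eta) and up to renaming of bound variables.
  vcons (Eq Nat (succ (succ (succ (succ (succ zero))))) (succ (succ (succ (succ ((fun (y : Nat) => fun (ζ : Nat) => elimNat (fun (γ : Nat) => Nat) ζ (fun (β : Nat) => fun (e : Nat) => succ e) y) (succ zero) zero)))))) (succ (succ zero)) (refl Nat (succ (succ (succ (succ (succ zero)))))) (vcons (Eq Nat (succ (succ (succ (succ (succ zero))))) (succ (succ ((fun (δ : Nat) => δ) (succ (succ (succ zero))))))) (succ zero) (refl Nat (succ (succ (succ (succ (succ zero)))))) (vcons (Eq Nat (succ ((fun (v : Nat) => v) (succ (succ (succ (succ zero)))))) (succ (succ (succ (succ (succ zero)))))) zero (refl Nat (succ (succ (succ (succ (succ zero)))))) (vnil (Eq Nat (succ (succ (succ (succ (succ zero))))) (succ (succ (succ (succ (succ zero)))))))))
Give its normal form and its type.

normal form:
  vcons (Eq Nat (succ (succ (succ (succ (succ zero))))) (succ (succ (succ (succ (succ zero)))))) (succ (succ zero)) (refl Nat (succ (succ (succ (succ (succ zero)))))) (vcons (Eq Nat (succ (succ (succ (succ (succ zero))))) (succ (succ (succ (succ (succ zero)))))) (succ zero) (refl Nat (succ (succ (succ (succ (succ zero)))))) (vcons (Eq Nat (succ (succ (succ (succ (succ zero))))) (succ (succ (succ (succ (succ zero)))))) zero (refl Nat (succ (succ (succ (succ (succ zero)))))) (vnil (Eq Nat (succ (succ (succ (succ (succ zero))))) (succ (succ (succ (succ (succ zero)))))))))
the term's type:
  Vec (Eq Nat (succ (succ (succ (succ (succ zero))))) (succ (succ (succ (succ (succ zero)))))) (succ (succ (succ zero)))


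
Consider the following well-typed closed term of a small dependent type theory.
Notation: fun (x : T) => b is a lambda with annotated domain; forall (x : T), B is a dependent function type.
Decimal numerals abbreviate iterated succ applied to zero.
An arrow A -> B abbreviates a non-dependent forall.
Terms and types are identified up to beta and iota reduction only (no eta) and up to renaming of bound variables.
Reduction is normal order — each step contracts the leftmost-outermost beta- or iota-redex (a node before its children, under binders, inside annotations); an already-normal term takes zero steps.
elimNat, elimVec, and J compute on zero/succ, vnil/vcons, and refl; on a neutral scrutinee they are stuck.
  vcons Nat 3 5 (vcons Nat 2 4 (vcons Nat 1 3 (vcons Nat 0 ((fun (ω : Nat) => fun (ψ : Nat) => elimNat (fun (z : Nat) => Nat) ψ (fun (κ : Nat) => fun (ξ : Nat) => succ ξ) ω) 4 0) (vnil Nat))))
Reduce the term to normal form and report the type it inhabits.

resulting normal form:
  vcons Nat 3 5 (vcons Nat 2 4 (vcons Nat 1 3 (vcons Nat 0 4 (vnil Nat))))
inferred type:
  Vec Nat 4
observation: 15 normal-order steps normalize the term, beginning with a beta-redex.


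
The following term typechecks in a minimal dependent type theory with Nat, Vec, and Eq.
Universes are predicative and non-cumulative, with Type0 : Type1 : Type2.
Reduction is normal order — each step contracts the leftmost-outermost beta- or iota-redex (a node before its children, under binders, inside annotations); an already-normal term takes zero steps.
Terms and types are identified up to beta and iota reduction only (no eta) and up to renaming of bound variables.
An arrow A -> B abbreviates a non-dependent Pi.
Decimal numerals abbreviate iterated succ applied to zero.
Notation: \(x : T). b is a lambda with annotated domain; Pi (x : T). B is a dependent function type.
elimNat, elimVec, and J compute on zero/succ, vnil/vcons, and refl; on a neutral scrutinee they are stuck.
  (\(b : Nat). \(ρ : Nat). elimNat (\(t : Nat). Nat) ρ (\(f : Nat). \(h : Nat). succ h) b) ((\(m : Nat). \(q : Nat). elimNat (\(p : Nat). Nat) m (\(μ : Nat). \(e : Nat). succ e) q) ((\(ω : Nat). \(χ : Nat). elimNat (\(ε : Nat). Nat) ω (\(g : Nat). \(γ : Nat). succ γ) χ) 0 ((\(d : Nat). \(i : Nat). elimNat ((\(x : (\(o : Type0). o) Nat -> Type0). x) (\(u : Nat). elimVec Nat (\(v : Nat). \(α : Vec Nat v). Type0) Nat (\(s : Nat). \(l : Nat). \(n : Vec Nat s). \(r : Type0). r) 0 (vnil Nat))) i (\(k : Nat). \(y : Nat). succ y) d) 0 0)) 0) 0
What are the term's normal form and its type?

reduced normal form:
  0
the term's type:
  Nat
observation: the first redex contracted is a beta-redex; the normal form is reached in 12 normal-order steps.


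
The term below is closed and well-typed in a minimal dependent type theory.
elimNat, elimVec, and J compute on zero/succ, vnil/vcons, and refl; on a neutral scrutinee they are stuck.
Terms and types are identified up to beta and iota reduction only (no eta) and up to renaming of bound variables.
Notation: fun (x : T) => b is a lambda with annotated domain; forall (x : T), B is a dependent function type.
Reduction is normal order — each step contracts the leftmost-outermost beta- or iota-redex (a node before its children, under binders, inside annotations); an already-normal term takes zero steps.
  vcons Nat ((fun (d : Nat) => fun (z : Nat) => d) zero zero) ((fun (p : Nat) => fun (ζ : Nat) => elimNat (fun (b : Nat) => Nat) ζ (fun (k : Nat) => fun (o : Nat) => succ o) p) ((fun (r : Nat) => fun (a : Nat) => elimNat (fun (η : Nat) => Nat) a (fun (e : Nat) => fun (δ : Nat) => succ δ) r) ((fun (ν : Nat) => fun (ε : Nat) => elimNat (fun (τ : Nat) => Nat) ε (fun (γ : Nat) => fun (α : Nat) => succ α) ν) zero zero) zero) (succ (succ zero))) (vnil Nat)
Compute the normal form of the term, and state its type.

normal form:
  vcons Nat zero (succ (succ zero)) (vnil Nat)
inferred type:
  Vec Nat (succ zero)


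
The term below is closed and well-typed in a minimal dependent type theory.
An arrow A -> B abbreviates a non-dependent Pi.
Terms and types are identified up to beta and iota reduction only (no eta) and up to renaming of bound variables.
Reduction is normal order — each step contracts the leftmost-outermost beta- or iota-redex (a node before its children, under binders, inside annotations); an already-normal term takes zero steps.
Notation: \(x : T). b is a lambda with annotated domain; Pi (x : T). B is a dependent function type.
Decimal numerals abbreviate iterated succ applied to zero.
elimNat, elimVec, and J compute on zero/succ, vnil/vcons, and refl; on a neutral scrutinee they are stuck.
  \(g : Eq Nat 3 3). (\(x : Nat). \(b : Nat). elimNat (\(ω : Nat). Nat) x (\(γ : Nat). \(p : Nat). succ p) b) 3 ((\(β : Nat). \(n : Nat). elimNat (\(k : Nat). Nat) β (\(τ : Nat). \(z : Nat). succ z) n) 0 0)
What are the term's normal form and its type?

normal form:
  \(g : Eq Nat 3 3). 3
inferred type:
  Eq Nat 3 3 -> Nat


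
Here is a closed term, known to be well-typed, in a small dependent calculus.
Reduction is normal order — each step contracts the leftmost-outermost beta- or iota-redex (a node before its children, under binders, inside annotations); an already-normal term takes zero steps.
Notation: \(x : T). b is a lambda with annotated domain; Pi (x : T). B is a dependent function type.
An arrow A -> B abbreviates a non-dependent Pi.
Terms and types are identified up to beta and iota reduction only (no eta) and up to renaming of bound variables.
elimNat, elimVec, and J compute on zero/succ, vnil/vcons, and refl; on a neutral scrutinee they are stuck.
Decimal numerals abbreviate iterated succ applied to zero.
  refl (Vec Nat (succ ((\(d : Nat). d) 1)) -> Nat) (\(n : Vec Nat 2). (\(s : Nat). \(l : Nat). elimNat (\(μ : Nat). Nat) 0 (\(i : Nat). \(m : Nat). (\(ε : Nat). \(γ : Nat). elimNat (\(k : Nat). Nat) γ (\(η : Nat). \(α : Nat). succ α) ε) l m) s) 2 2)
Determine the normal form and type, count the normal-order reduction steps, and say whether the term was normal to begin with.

resulting normal form:
  refl (Vec Nat 2 -> Nat) (\(d : Vec Nat 2). 4)
the term's type:
  Eq (Vec Nat 2 -> Nat) (\(d : Vec Nat 2). 4) (\(n : Vec Nat 2). 4)
normal-order step count: 28
term was already normal: no
first redex: a beta-redex


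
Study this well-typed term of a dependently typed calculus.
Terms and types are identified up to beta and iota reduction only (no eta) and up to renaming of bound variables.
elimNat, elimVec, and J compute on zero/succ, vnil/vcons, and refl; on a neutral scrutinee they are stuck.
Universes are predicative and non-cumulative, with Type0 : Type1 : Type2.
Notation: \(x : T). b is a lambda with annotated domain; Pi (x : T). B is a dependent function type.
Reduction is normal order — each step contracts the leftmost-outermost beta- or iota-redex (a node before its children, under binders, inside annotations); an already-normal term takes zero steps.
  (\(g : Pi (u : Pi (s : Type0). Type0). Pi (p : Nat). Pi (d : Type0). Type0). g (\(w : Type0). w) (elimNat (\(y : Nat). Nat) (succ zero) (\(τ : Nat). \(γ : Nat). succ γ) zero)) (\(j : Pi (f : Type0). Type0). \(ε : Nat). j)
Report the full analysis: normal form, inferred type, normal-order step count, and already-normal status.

resulting normal form:
  \(g : Type0). g
inferred type:
  Pi (g : Type0). Type0
normal-order step count: 3
already normal: no
first contracted redex: a beta-redex


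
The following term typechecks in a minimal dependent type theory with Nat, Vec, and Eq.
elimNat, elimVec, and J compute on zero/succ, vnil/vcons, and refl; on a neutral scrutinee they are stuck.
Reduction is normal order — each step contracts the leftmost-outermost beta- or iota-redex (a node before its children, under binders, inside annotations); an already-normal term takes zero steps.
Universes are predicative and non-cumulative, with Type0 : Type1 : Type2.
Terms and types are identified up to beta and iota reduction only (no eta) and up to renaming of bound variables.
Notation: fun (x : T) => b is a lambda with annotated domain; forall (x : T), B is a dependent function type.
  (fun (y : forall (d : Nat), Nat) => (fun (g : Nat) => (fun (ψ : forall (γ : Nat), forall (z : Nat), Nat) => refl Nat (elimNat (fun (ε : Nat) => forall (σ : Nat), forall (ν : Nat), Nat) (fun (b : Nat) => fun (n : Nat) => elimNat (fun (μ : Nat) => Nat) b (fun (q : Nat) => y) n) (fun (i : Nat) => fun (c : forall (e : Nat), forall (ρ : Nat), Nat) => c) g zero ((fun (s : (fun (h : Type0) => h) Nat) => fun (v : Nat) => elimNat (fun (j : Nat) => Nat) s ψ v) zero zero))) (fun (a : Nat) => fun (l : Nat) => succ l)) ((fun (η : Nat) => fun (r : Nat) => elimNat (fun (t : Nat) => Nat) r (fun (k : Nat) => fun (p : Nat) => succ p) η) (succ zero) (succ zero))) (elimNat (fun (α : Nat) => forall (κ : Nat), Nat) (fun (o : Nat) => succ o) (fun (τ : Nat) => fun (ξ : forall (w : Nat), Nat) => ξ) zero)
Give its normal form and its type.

normal form:
  refl Nat zero
the term's type:
  Eq Nat zero zero
observation: contracting a beta-redex first, the term normalizes in 23 steps.


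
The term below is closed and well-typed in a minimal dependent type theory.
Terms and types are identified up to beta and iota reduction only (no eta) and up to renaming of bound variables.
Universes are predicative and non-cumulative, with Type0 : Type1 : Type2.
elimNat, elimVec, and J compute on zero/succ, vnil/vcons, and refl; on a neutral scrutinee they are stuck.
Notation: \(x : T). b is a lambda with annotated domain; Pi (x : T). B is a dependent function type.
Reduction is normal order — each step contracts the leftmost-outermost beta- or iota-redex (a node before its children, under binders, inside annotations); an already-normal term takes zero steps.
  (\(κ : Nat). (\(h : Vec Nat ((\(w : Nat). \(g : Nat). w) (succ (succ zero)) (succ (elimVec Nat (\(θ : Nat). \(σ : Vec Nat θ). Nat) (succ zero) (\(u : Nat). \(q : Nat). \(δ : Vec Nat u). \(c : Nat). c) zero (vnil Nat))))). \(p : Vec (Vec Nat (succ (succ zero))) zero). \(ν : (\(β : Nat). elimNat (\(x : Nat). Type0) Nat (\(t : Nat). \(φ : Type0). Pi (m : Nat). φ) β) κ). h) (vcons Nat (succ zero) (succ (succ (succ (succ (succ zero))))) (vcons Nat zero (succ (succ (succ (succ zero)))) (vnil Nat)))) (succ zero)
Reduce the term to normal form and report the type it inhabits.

resulting normal form:
  \(κ : Vec (Vec Nat (succ (succ zero))) zero). \(h : Pi (w : Nat). Nat). vcons Nat (succ zero) (succ (succ (succ (succ (succ zero))))) (vcons Nat zero (succ (succ (succ (succ zero)))) (vnil Nat))
inferred type:
  Pi (κ : Vec (Vec Nat (succ (succ zero))) zero). Pi (h : Pi (w : Nat). Nat). Vec Nat (succ (succ zero))
observation: reduction starts at a beta-redex, and 7 normal-order steps reach the normal form.


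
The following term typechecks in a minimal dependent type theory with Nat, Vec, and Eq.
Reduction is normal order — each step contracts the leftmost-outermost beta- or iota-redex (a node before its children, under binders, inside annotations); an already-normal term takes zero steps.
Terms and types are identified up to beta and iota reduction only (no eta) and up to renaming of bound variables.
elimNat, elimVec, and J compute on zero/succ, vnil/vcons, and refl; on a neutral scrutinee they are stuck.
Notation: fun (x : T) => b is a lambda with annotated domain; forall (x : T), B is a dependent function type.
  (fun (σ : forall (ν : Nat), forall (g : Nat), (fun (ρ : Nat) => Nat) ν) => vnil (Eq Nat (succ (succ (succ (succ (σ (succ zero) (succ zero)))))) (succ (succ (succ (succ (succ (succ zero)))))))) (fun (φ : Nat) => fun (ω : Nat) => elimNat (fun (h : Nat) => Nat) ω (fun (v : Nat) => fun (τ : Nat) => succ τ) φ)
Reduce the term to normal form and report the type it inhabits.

reduced normal form:
  vnil (Eq Nat (succ (succ (succ (succ (succ (succ zero)))))) (succ (succ (succ (succ (succ (succ zero)))))))
inferred type:
  Vec (Eq Nat (succ (succ (succ (succ (succ (succ zero)))))) (succ (succ (succ (succ (succ (succ zero))))))) zero
observation: normalization takes exactly 7 steps under the normal-order strategy.
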